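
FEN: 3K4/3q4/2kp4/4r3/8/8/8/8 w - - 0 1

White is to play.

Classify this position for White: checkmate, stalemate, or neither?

checkmate

White to move; white king on d8.
In check: yes, from the black queen on d7.
King squares — c7: attacked by Kc6; d7: attacked by Kc6; e7: attacked by Re5; c8: attacked by Qd7; e8: attacked by Re5.
Legal moves for White: none.
In check with no legal moves → checkmate.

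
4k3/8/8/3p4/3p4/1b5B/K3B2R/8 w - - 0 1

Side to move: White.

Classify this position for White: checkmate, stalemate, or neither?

White to move; white king on a2.
In check: yes, from the black bishop on b3.
King squares — a1: available; b1: available; b2: available; a3: available; b3: available.
Legal moves for White: Kxb3, Ka3, Kb2, Kb1, Ka1.
White is in check but has 5 legal moves → neither.

neither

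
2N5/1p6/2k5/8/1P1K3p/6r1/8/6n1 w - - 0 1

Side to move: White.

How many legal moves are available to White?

8

White to move; king on d4.
In check: no.
Legal moves: Ne7+, Na7+, Nd6, Nb6, Ke5, Ke4, Kc4, b5+.
Count: 8.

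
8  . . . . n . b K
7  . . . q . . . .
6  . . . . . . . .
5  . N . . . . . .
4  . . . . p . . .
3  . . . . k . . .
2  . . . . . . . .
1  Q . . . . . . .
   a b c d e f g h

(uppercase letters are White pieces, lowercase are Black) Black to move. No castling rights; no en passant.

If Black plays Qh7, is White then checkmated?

After Qh7: white king on h8; in check: yes, from the black queen on h7.
King squares — g7: attacked by Qh7; h7: attacked by Bg8; g8: attacked by Qh7.
White has no legal moves → checkmate.

yes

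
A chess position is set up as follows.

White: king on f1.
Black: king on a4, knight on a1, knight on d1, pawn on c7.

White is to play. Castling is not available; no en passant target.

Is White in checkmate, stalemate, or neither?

neither

White to move; white king on f1.
In check: no.
Legal moves for White: Kg2, Ke2, Kg1, Ke1.
White has 4 legal moves and is not in check → neither.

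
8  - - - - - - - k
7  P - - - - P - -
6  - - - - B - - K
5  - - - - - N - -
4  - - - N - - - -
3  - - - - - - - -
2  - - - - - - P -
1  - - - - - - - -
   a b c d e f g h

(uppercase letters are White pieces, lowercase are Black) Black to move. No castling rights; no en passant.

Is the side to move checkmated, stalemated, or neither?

Black to move; black king on h8.
In check: no.
King squares — g7: attacked by Nf5; h7: attacked by Kh6; g8: attacked by Pf7.
Legal moves for Black: none.
Not in check and no legal moves → stalemate.

stalemate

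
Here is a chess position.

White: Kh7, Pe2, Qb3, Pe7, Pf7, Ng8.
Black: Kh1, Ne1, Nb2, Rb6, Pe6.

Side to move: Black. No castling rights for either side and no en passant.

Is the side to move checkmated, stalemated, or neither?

neither

Black to move; black king on h1.
In check: no.
Legal moves for Black include: Rb8, Rb7, Rd6, Rc6, Ra6, Rb5, Rb4, Rxb3, Nc4, Na4, Nbd3, Nd1, Kh2, Kg2, Kg1, Nf3, Ned3, Ng2, ... (list truncated; more exist).
Black has legal moves and is not in check → neither.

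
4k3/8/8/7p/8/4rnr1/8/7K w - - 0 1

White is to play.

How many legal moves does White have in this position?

White to move; king on h1.
In check: no.
Legal moves: none.
Count: 0.

0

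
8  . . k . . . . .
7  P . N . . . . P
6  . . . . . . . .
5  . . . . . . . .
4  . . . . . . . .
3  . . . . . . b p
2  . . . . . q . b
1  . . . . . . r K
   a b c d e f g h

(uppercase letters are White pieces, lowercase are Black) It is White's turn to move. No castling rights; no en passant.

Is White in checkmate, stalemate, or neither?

checkmate

White to move; white king on h1.
In check: yes, from the black rook on g1.
King squares — g1: attacked by Qf2; g2: attacked by Rg1; h2: attacked by Qf2.
Legal moves for White: none.
In check with no legal moves → checkmate.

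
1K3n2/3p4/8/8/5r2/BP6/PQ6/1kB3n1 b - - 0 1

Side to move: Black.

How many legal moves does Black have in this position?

Black to move; king on b1.
In check: yes, from the white queen on b2.
Legal moves: none.
Count: 0.

0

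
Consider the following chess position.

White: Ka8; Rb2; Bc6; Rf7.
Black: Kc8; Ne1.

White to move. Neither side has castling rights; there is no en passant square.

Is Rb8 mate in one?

After Rb8: black king on c8; in check: yes, from the white rook on b8.
King squares — b7: attacked by Bc6; c7: attacked by Rf7; d7: attacked by Bc6; b8: attacked by Ka8; d8: attacked by Rb8.
Black has no legal moves → checkmate.

yes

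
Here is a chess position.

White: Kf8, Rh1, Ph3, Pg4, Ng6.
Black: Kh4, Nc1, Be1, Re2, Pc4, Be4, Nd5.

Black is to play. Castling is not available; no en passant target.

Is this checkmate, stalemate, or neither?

Black to move; black king on h4.
In check: yes, from the white knight on g6.
King squares — g3: available; h3: attacked by Rh1; g4: attacked by Ph3; g5: available; h5: attacked by Pg4.
Legal moves for Black: Kg5, Kg3, Bxg6.
Black is in check but has 3 legal moves → neither.

neither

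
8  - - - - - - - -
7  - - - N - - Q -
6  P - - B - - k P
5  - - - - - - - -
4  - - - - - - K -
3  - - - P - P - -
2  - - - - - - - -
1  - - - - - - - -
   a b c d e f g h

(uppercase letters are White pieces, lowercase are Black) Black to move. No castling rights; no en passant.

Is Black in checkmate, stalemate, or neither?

checkmate

Black to move; black king on g6.
In check: yes, from the white queen on g7.
King squares — f5: attacked by Kg4; g5: attacked by Kg4; h5: attacked by Kg4; f6: attacked by Nd7; h6: attacked by Qg7; f7: attacked by Qg7; g7: attacked by Ph6; h7: attacked by Qg7.
Legal moves for Black: none.
In check with no legal moves → checkmate.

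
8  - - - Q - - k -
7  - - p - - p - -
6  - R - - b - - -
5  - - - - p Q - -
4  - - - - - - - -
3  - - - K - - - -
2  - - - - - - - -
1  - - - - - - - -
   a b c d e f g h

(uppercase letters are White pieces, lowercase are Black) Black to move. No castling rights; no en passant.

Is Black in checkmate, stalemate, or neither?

neither

Black to move; black king on g8.
In check: yes, from the white queen on d8.
Legal moves for Black: Kg7.
Black is in check but has 1 legal move → neither.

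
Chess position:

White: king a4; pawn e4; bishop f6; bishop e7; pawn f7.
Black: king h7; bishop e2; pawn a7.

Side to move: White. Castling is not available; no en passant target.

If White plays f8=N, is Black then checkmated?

no

After f8=N: black king on h7; in check: yes, from the white knight on f8.
Black has 2 legal replies: Kg8, Kh6.
In check but a legal move exists → not checkmate.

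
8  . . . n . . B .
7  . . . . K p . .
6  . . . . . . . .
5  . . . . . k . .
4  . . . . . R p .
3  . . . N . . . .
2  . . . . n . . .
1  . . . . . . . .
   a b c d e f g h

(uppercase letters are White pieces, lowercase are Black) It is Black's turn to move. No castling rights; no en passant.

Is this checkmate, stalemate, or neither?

neither

Black to move; black king on f5.
In check: yes, from the white rook on f4.
King squares — e4: attacked by Rf4; f4: attacked by Nd3; g4: own pawn; e5: attacked by Nd3; g5: available; e6: attacked by Ke7; f6: attacked by Rf4; g6: available.
Legal moves for Black: Kg6, Kg5, Nxf4.
Black is in check but has 3 legal moves → neither.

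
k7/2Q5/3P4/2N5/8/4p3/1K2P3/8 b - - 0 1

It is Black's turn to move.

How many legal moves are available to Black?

Black to move; king on a8.
In check: no.
Legal moves: none.
Count: 0.

0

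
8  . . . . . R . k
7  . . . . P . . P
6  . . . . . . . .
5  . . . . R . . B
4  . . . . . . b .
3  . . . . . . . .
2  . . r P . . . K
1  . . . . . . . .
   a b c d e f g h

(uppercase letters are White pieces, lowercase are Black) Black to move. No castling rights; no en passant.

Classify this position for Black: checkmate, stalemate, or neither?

Black to move; black king on h8.
In check: yes, from the white rook on f8.
Legal moves for Black: Kxh7, Kg7.
Black is in check but has 2 legal moves → neither.

neither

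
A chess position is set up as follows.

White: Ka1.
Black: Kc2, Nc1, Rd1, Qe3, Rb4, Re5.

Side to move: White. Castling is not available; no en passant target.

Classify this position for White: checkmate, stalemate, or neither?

White to move; white king on a1.
In check: no.
King squares — b1: attacked by Kc2; a2: attacked by Nc1; b2: attacked by Kc2.
Legal moves for White: none.
Not in check and no legal moves → stalemate.

stalemate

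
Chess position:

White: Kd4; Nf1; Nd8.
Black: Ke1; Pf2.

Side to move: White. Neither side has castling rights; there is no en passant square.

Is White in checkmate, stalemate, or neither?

neither

White to move; white king on d4.
In check: no.
Legal moves for White: Nf7, Nb7, Ne6, Nc6, Ke5, Kd5, Kc5, Ke4, Kc4, Ke3, Kd3, Kc3, Ng3, Ne3, Nh2, Nd2.
White has 16 legal moves and is not in check → neither.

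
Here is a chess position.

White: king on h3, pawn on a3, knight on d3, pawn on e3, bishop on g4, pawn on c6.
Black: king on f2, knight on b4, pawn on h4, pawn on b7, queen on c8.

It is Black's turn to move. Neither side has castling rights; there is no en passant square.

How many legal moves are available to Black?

Black to move; king on f2.
In check: yes, from the white knight on d3.
Legal moves: Kxe3, Kg1, Kf1, Nxd3.
Count: 4.

4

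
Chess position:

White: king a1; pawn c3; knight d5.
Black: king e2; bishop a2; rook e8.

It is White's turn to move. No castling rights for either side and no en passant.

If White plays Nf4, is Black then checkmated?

After Nf4: black king on e2; in check: yes, from the white knight on f4.
Black has 7 legal replies: Kf3, Ke3, Kf2, Kd2, Kf1, Ke1, Kd1.
In check but a legal move exists → not checkmate.

no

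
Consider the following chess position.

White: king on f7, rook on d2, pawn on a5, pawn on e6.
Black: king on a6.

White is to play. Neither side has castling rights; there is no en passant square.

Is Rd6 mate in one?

After Rd6: black king on a6; in check: yes, from the white rook on d6.
Black has 4 legal replies: Kb7, Ka7, Kb5, Kxa5.
In check but a legal move exists → not checkmate.

no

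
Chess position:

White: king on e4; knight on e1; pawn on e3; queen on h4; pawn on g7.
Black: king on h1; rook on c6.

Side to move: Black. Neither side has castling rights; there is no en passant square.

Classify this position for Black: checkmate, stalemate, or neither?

neither

Black to move; black king on h1.
In check: yes, from the white queen on h4.
Legal moves for Black: Kg1.
Black is in check but has 1 legal move → neither.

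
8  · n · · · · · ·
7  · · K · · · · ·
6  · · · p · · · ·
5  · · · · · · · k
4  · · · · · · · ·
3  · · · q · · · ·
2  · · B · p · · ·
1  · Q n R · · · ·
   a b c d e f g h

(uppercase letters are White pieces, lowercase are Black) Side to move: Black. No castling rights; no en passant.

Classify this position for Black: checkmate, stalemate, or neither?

Black to move; black king on h5.
In check: no.
Legal moves for Black include: Nd7, Nc6, Na6+, Kh6, Kg6, Kg5, Kh4, Kg4, Qh7+, Qg6, Qa6, Qf5, Qd5, Qb5, Qe4, Qd4, Qc4+, Qh3, ... (list truncated; more exist).
Black has legal moves and is not in check → neither.

neither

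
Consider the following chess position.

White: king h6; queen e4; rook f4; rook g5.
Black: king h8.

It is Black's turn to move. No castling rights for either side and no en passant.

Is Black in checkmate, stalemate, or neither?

Black to move; black king on h8.
In check: no.
King squares — g7: attacked by Rg5; h7: attacked by Qe4; g8: attacked by Rg5.
Legal moves for Black: none.
Not in check and no legal moves → stalemate.

stalemate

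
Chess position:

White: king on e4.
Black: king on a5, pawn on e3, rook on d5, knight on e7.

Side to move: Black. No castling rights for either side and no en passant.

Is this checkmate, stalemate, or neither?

Black to move; black king on a5.
In check: no.
Legal moves for Black include: Ng8, Nc8, Ng6, Nc6, Nf5, Rd8, Rd7, Rd6, Rh5, Rg5, Rf5, Re5+, Rc5, Rb5, Rd4+, Rd3, Rd2, Rd1, ... (list truncated; more exist).
Black has legal moves and is not in check → neither.

neither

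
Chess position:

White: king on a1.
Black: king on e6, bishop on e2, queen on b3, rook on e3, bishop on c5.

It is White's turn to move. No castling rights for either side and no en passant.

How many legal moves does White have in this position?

White to move; king on a1.
In check: no.
Legal moves: none.
Count: 0.

0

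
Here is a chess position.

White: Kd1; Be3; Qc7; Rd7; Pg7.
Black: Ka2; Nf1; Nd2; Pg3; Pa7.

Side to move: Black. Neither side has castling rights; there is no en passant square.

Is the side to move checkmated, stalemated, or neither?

neither

Black to move; black king on a2.
In check: no.
Legal moves for Black: Ne4, Nc4, Nf3, Nb3, Nb1, Kb3, Ka3, Kb2, Kb1, Ka1, Nxe3+, Nh2, a6, g2, a5.
Black has 15 legal moves and is not in check → neither.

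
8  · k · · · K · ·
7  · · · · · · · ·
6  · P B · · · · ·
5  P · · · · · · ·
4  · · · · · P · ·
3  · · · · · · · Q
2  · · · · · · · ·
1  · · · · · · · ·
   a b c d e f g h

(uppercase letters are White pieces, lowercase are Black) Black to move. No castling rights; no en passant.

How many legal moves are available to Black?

0

Black to move; king on b8.
In check: no.
Legal moves: none.
Count: 0.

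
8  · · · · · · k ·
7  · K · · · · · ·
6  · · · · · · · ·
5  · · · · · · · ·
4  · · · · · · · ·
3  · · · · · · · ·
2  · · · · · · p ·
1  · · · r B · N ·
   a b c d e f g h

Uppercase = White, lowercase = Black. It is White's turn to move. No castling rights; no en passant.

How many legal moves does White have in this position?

18

White to move; king on b7.
In check: no.
Legal moves: Kc8, Kb8, Ka8, Kc7, Ka7, Kc6, Kb6, Ka6, Nh3, Nf3, Ne2, Ba5, Bh4, Bb4, Bg3, Bc3, Bf2, Bd2.
Count: 18.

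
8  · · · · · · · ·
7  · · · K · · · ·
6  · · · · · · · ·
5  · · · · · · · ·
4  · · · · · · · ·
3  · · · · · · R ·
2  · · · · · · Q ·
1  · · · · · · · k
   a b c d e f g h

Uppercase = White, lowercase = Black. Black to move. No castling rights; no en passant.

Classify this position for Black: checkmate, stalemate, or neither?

Black to move; black king on h1.
In check: yes, from the white queen on g2.
King squares — g1: attacked by Qg2; g2: attacked by Rg3; h2: attacked by Qg2.
Legal moves for Black: none.
In check with no legal moves → checkmate.

checkmate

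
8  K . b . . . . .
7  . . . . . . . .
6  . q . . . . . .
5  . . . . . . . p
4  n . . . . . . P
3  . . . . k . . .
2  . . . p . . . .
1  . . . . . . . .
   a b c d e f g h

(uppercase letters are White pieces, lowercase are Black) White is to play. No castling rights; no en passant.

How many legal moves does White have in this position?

0

White to move; king on a8.
In check: no.
Legal moves: none.
Count: 0.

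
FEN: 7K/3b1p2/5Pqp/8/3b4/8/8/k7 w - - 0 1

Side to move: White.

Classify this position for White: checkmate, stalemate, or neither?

White to move; white king on h8.
In check: no.
King squares — g7: attacked by Qg6; h7: attacked by Qg6; g8: attacked by Qg6.
Legal moves for White: none.
Not in check and no legal moves → stalemate.

stalemate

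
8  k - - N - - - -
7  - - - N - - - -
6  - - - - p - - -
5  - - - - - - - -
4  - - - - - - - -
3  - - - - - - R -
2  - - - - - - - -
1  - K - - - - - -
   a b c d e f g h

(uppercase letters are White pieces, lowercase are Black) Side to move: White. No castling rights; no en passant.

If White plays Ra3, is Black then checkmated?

yes

After Ra3: black king on a8; in check: yes, from the white rook on a3.
King squares — a7: attacked by Ra3; b7: attacked by Nd8; b8: attacked by Nd7.
Black has no legal moves → checkmate.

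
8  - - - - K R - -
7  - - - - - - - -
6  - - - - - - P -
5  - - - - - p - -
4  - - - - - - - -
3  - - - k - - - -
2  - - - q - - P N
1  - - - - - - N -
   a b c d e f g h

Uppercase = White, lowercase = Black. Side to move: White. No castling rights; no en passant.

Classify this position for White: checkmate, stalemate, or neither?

neither

White to move; white king on e8.
In check: no.
Legal moves for White: Rh8, Rg8, Rf7, Rf6, Rxf5, Kd8, Kf7, Ke7, Kd7, Ng4, Nhf3, Nf1, Nh3, Ngf3, Ne2, g7, g3, g4.
White has 18 legal moves and is not in check → neither.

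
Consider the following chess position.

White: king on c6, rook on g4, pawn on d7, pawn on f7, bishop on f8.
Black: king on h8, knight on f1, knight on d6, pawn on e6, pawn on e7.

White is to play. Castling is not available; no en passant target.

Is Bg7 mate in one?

After Bg7: black king on h8; in check: yes, from the white bishop on g7.
Black has 1 legal reply: Kh7.
In check but a legal move exists → not checkmate.

no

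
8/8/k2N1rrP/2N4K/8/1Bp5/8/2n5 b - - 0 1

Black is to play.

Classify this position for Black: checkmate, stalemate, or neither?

neither

Black to move; black king on a6.
In check: yes, from the white knight on c5.
Legal moves for Black: Ka7, Kb6, Ka5.
Black is in check but has 3 legal moves → neither.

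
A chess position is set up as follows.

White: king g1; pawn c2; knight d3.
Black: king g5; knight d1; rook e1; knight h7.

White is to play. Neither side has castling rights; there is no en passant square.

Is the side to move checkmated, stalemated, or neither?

White to move; white king on g1.
In check: yes, from the black rook on e1.
King squares — f1: attacked by Re1; h1: attacked by Re1; f2: attacked by Nd1; g2: available; h2: available.
Legal moves for White: Kh2, Kg2, Nxe1.
White is in check but has 3 legal moves → neither.

neither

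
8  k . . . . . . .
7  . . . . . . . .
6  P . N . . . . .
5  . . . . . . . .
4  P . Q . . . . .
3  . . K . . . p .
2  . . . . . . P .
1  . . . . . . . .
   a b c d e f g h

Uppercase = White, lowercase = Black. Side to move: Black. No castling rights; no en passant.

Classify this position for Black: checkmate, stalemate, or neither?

stalemate

Black to move; black king on a8.
In check: no.
King squares — a7: attacked by Nc6; b7: attacked by Pa6; b8: attacked by Nc6.
Legal moves for Black: none.
Not in check and no legal moves → stalemate.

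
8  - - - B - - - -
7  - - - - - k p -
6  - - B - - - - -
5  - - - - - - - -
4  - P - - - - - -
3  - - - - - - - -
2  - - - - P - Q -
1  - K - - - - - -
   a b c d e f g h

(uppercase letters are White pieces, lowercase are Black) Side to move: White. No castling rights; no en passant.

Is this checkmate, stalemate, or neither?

neither

White to move; white king on b1.
In check: no.
Legal moves for White include: Be7, Bc7, Bf6, Bb6, Bg5, Ba5, Bh4, Be8+, Ba8, Bd7, Bb7, Bd5+, Bb5, Be4, Ba4, Bf3, Qxg7+, Qg6+, ... (list truncated; more exist).
White has legal moves and is not in check → neither.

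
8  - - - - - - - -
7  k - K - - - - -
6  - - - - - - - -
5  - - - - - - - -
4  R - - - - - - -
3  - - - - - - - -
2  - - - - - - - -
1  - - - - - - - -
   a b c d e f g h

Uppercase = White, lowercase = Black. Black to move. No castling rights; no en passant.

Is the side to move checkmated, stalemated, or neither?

Black to move; black king on a7.
In check: yes, from the white rook on a4.
King squares — a6: attacked by Ra4; b6: attacked by Kc7; b7: attacked by Kc7; a8: attacked by Ra4; b8: attacked by Kc7.
Legal moves for Black: none.
In check with no legal moves → checkmate.

checkmate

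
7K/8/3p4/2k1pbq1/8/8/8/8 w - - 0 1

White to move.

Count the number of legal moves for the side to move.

White to move; king on h8.
In check: no.
Legal moves: none.
Count: 0.

0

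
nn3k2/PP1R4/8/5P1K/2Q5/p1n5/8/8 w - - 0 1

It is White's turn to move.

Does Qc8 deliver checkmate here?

After Qc8: black king on f8; in check: yes, from the white queen on c8.
King squares — e7: attacked by Rd7; f7: attacked by Rd7; g7: attacked by Rd7; e8: attacked by Qc8; g8: attacked by Qc8.
Black has no legal moves → checkmate.

yes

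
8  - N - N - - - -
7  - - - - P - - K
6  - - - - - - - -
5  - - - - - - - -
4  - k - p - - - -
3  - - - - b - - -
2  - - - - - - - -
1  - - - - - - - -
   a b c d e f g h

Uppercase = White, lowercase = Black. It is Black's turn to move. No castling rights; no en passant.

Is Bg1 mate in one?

After Bg1: white king on h7; in check: no.
White is not in check, so this cannot be checkmate.

no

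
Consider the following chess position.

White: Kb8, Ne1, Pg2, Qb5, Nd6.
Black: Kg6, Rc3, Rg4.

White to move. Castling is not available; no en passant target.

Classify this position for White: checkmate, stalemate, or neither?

White to move; white king on b8.
In check: no.
Legal moves for White include: Ka8, Kb7, Ka7, Ne8, Nc8, Nf7, Nb7, Nf5, Ne4, Nc4, Qe8+, Qd7, Qb7, Qc6, Qb6, Qa6, Qh5+, Qg5+, ... (list truncated; more exist).
White has legal moves and is not in check → neither.

neither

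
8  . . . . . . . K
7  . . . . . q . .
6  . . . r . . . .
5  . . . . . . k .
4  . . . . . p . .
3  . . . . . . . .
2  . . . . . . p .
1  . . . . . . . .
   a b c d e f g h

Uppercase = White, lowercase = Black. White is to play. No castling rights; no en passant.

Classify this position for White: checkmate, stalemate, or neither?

White to move; white king on h8.
In check: no.
King squares — g7: attacked by Qf7; h7: attacked by Qf7; g8: attacked by Qf7.
Legal moves for White: none.
Not in check and no legal moves → stalemate.

stalemate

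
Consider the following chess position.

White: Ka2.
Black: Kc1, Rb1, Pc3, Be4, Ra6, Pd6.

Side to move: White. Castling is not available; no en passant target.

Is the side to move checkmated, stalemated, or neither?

White to move; white king on a2.
In check: yes, from the black rook on a6.
King squares — a1: attacked by Rb1; b1: attacked by Kc1; b2: attacked by Rb1; a3: attacked by Ra6; b3: attacked by Rb1.
Legal moves for White: none.
In check with no legal moves → checkmate.

checkmate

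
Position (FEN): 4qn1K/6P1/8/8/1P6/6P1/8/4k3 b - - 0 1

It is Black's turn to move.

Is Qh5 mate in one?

After Qh5: white king on h8; in check: yes, from the black queen on h5.
White has 1 legal reply: Kg8.
In check but a legal move exists → not checkmate.

no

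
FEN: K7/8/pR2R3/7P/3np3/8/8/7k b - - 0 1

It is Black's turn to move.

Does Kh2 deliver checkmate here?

no

After Kh2: white king on a8; in check: no.
White is not in check, so this cannot be checkmate.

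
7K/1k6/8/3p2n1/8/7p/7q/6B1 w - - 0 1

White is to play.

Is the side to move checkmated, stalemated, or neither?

neither

White to move; white king on h8.
In check: no.
Legal moves for White: Kg8, Kg7, Ba7, Bb6, Bc5, Bd4, Be3, Bxh2, Bf2.
White has 9 legal moves and is not in check → neither.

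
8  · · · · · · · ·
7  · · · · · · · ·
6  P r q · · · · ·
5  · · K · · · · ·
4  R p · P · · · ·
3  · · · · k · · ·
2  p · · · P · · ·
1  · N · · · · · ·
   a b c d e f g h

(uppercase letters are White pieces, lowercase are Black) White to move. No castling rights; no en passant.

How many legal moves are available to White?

White to move; king on c5.
In check: yes, from the black queen on c6.
Legal moves: none.
Count: 0.

0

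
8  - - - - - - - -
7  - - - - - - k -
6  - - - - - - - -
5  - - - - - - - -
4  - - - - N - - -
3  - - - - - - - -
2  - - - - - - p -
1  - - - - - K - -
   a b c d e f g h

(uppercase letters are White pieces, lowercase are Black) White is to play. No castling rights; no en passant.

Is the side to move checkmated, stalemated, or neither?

neither

White to move; white king on f1.
In check: yes, from the black pawn on g2.
King squares — e1: available; g1: available; e2: available; f2: available; g2: available.
Legal moves for White: Kxg2, Kf2, Ke2, Kg1, Ke1.
White is in check but has 5 legal moves → neither.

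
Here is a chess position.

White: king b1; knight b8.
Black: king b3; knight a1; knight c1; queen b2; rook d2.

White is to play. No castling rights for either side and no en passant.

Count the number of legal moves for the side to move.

0

White to move; king on b1.
In check: yes, from the black queen on b2.
Legal moves: none.
Count: 0.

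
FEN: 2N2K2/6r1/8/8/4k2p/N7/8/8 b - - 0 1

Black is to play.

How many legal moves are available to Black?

23

Black to move; king on e4.
In check: no.
Legal moves: Rg8+, Rh7, Rf7+, Re7, Rd7, Rc7, Rb7, Ra7, Rg6, Rg5, Rg4, Rg3, Rg2, Rg1, Kf5, Ke5, Kd5, Kf4, Kd4, Kf3, Ke3, Kd3, h3.
Count: 23.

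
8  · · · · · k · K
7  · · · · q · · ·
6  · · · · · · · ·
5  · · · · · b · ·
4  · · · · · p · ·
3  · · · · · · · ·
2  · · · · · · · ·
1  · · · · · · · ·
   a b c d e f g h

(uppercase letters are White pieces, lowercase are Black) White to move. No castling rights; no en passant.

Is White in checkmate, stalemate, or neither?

stalemate

White to move; white king on h8.
In check: no.
King squares — g7: attacked by Qe7; h7: attacked by Bf5; g8: attacked by Kf8.
Legal moves for White: none.
Not in check and no legal moves → stalemate.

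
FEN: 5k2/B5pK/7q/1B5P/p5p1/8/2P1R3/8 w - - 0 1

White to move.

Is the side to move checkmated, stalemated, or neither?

White to move; white king on h7.
In check: yes, from the black queen on h6.
King squares — g6: attacked by Qh6; h6: attacked by Pg7; g7: attacked by Qh6; g8: attacked by Kf8; h8: attacked by Qh6.
Legal moves for White: none.
In check with no legal moves → checkmate.

checkmate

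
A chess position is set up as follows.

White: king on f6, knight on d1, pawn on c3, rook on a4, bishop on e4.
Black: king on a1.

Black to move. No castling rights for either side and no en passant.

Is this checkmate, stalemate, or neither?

checkmate

Black to move; black king on a1.
In check: yes, from the white rook on a4.
King squares — b1: attacked by Be4; a2: attacked by Ra4; b2: attacked by Nd1.
Legal moves for Black: none.
In check with no legal moves → checkmate.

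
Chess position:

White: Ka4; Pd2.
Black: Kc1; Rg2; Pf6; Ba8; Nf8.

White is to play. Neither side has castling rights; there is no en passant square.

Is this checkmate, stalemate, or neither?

White to move; white king on a4.
In check: no.
Legal moves for White: Kb5, Ka5, Kb4, Kb3, Ka3, d3, d4.
White has 7 legal moves and is not in check → neither.

neither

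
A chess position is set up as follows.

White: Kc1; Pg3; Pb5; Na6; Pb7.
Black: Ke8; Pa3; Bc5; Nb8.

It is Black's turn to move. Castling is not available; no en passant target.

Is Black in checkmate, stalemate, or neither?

neither

Black to move; black king on e8.
In check: no.
Legal moves for Black include: Kf8, Kd8, Kf7, Ke7, Kd7, Nd7, Nc6, Nxa6, Bf8, Be7, Ba7, Bd6, Bb6, Bd4, Bb4, Be3+, Bf2, Bg1, ... (list truncated; more exist).
Black has legal moves and is not in check → neither.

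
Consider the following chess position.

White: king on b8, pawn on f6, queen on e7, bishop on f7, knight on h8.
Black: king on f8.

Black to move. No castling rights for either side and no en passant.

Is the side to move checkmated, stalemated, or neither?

Black to move; black king on f8.
In check: yes, from the white queen on e7.
King squares — e7: attacked by Pf6; f7: attacked by Qe7; g7: attacked by Pf6; e8: attacked by Qe7; g8: attacked by Bf7.
Legal moves for Black: none.
In check with no legal moves → checkmate.

checkmate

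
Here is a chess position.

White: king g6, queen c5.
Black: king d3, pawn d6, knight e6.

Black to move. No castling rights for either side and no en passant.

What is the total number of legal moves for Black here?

13

Black to move; king on d3.
In check: no.
Legal moves: Nf8+, Nd8, Ng7, Nc7, Ng5, Nxc5, Nf4+, Nd4, Ke4, Ke2, Kd2, dxc5, d5.
Count: 13.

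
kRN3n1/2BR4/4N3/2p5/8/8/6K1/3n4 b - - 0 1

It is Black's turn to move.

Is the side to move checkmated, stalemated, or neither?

checkmate

Black to move; black king on a8.
In check: yes, from the white rook on b8.
King squares — a7: attacked by Nc8; b7: attacked by Rb8; b8: attacked by Bc7.
Legal moves for Black: none.
In check with no legal moves → checkmate.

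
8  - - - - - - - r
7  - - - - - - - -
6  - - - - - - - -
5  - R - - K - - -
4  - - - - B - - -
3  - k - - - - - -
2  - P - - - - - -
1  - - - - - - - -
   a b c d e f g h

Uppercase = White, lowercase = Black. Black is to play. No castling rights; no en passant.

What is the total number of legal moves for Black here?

3

Black to move; king on b3.
In check: yes, from the white rook on b5.
Legal moves: Kc4, Ka4, Ka2.
Count: 3.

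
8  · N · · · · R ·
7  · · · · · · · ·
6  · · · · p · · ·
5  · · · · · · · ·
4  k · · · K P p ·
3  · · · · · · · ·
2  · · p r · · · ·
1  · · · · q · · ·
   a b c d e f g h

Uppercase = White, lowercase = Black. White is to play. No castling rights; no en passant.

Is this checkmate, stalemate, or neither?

White to move; white king on e4.
In check: yes, from the black queen on e1.
King squares — d3: attacked by Rd2; e3: attacked by Qe1; f3: attacked by Pg4; d4: attacked by Rd2; f4: own pawn; d5: attacked by Rd2; e5: attacked by Qe1; f5: attacked by Pe6.
Legal moves for White: none.
In check with no legal moves → checkmate.

checkmate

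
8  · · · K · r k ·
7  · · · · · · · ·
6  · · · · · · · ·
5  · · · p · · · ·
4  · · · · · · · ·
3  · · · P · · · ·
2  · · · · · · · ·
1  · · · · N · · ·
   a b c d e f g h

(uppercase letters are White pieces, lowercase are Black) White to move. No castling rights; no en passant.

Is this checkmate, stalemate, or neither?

neither

White to move; white king on d8.
In check: yes, from the black rook on f8.
King squares — c7: available; d7: available; e7: available; c8: attacked by Rf8; e8: attacked by Rf8.
Legal moves for White: Ke7, Kd7, Kc7.
White is in check but has 3 legal moves → neither.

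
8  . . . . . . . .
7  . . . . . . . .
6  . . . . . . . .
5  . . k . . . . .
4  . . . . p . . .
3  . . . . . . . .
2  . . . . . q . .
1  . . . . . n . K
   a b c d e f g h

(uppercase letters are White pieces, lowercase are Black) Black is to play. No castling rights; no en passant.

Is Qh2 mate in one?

yes

After Qh2: white king on h1; in check: yes, from the black queen on h2.
King squares — g1: attacked by Qh2; g2: attacked by Qh2; h2: attacked by Nf1.
White has no legal moves → checkmate.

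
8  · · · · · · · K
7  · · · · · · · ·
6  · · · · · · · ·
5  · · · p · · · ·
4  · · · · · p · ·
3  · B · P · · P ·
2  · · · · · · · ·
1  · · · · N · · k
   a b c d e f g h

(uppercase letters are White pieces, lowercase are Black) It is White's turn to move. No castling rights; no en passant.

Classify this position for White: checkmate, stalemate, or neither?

neither

White to move; white king on h8.
In check: no.
Legal moves for White: Kg8, Kh7, Kg7, Bxd5+, Bc4, Ba4, Bc2, Ba2, Bd1, Nf3, Ng2, Nc2, gxf4, g4, d4.
White has 15 legal moves and is not in check → neither.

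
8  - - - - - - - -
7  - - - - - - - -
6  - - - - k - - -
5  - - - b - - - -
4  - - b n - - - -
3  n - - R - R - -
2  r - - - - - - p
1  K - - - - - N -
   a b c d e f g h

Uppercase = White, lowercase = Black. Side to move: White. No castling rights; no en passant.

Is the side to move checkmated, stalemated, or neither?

White to move; white king on a1.
In check: yes, from the black rook on a2.
King squares — b1: attacked by Na3; a2: attacked by Bc4; b2: attacked by Ra2.
Legal moves for White: none.
In check with no legal moves → checkmate.

checkmate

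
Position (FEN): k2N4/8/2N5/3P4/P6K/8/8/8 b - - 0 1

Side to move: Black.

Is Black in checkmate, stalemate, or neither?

Black to move; black king on a8.
In check: no.
King squares — a7: attacked by Nc6; b7: attacked by Nd8; b8: attacked by Nc6.
Legal moves for Black: none.
Not in check and no legal moves → stalemate.

stalemate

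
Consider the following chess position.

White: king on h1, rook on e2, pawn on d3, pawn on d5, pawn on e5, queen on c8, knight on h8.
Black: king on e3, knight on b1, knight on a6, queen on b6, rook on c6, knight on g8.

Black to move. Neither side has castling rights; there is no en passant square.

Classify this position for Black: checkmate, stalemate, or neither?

Black to move; black king on e3.
In check: yes, from the white rook on e2.
Legal moves for Black: Kf4, Kd4, Kf3, Kxd3, Kxe2.
Black is in check but has 5 legal moves → neither.

neither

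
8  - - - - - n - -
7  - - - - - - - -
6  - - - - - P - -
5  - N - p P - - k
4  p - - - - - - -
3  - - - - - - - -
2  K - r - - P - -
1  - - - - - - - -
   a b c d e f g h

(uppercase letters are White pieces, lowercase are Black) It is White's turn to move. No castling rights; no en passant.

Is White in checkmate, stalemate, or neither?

White to move; white king on a2.
In check: yes, from the black rook on c2.
King squares — a1: available; b1: available; b2: attacked by Rc2; a3: available; b3: attacked by Pa4.
Legal moves for White: Ka3, Kb1, Ka1.
White is in check but has 3 legal moves → neither.

neither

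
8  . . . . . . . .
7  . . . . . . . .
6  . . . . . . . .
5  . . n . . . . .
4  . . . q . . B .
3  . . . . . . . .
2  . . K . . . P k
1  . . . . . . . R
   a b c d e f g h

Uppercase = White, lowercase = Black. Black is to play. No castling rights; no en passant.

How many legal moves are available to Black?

Black to move; king on h2.
In check: yes, from the white rook on h1.
Legal moves: Kg3, Kxg2, Kxh1.
Count: 3.

3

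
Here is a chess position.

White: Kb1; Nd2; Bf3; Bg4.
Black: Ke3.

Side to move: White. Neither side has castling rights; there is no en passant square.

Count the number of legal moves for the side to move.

White to move; king on b1.
In check: no.
Legal moves: Bc8, Bd7, Be6, Bh5, Bf5, Bh3, Ba8, Bb7, Bc6, Bd5, Be4, Bg2, Be2, Bh1, Bd1, Ne4, Nc4+, Nb3, Nf1+, Kc2, Kb2, Ka2, Kc1, Ka1.
Count: 24.

24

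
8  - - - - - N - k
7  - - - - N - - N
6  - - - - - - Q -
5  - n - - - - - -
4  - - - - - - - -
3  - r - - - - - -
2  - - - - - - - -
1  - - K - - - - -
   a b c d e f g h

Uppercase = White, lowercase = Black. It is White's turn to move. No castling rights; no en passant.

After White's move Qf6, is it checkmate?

yes

After Qf6: black king on h8; in check: yes, from the white queen on f6.
King squares — g7: attacked by Qf6; h7: attacked by Nf8; g8: attacked by Ne7.
Black has no legal moves → checkmate.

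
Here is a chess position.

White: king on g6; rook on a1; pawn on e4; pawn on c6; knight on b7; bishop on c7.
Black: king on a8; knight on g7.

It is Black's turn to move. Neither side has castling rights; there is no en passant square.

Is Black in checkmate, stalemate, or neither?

Black to move; black king on a8.
In check: yes, from the white rook on a1.
King squares — a7: attacked by Ra1; b7: attacked by Pc6; b8: attacked by Bc7.
Legal moves for Black: none.
In check with no legal moves → checkmate.

checkmate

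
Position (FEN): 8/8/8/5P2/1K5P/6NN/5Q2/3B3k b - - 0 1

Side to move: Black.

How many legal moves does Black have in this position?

Black to move; king on h1.
In check: yes, from the white knight on g3.
Legal moves: none.
Count: 0.

0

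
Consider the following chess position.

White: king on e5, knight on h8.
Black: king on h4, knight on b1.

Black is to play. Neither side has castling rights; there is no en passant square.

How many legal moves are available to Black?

Black to move; king on h4.
In check: no.
Legal moves: Kh5, Kg5, Kg4, Kh3, Kg3, Nc3, Na3, Nd2.
Count: 8.

8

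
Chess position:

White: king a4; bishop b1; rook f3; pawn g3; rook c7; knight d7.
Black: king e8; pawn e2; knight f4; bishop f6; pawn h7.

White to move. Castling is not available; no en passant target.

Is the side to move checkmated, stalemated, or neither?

neither

White to move; white king on a4.
In check: no.
Legal moves for White include: Nf8, Nb8, Nxf6+, Nb6, Ne5, Nc5, Rc8+, Rb7, Ra7, Rc6, Rc5, Rc4, Rcc3, Rc2, Rc1, Kb5, Ka5, Kb4, ... (list truncated; more exist).
White has legal moves and is not in check → neither.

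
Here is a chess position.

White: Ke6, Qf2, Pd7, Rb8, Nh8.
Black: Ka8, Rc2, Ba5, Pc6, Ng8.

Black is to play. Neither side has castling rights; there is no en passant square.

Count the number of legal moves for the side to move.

Black to move; king on a8.
In check: yes, from the white rook on b8.
Legal moves: Kxb8.
Count: 1.

1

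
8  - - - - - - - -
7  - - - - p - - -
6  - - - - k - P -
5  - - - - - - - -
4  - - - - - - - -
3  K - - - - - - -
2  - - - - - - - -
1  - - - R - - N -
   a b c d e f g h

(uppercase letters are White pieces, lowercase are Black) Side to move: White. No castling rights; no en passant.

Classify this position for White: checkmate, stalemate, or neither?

neither

White to move; white king on a3.
In check: no.
Legal moves for White include: Kb4, Ka4, Kb3, Kb2, Ka2, Nh3, Nf3, Ne2, Rd8, Rd7, Rd6+, Rd5, Rd4, Rd3, Rd2, Rf1, Re1+, Rc1, ... (list truncated; more exist).
White has legal moves and is not in check → neither.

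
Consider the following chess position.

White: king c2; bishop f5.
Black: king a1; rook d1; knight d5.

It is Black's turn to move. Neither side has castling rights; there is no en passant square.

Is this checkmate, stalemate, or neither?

Black to move; black king on a1.
In check: no.
Legal moves for Black: Ne7, Nc7, Nf6, Nb6, Nf4, Nb4+, Ne3+, Nc3, Rd4, Rd3, Rd2+, Rh1, Rg1, Rf1, Re1, Rc1+, Rb1, Ka2.
Black has 18 legal moves and is not in check → neither.

neither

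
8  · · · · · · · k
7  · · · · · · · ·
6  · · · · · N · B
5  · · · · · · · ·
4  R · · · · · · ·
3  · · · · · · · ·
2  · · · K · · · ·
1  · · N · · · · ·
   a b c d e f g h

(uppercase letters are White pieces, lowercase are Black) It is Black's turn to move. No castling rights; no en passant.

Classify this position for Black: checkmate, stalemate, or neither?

stalemate

Black to move; black king on h8.
In check: no.
King squares — g7: attacked by Bh6; h7: attacked by Nf6; g8: attacked by Nf6.
Legal moves for Black: none.
Not in check and no legal moves → stalemate.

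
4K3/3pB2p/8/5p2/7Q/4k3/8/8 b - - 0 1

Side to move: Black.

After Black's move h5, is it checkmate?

no

After h5: white king on e8; in check: no.
White is not in check, so this cannot be checkmate.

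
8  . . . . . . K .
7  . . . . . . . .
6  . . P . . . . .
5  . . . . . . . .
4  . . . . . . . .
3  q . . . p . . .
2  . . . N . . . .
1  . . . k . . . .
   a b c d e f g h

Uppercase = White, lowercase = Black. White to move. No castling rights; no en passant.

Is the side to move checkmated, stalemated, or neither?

White to move; white king on g8.
In check: no.
Legal moves for White: Kh8, Kh7, Kg7, Kf7, Ne4, Nc4, Nf3, Nb3, Nf1, Nb1, c7.
White has 11 legal moves and is not in check → neither.

neither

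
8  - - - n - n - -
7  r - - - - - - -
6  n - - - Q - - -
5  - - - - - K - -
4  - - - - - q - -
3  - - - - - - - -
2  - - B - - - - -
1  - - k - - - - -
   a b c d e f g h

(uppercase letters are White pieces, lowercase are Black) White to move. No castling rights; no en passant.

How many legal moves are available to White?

White to move; king on f5.
In check: yes, from the black queen on f4.
Legal moves: Kxf4.
Count: 1.

1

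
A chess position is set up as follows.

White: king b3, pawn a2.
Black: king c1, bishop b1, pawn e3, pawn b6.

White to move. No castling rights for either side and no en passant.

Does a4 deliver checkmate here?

After a4: black king on c1; in check: no.
Black is not in check, so this cannot be checkmate.

no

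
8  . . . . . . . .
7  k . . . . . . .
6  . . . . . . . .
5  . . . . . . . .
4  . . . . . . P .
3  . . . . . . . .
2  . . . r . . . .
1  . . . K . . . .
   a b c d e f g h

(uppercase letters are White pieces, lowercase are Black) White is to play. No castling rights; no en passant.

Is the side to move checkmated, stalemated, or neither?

White to move; white king on d1.
In check: yes, from the black rook on d2.
King squares — c1: available; e1: available; c2: attacked by Rd2; d2: available; e2: attacked by Rd2.
Legal moves for White: Kxd2, Ke1, Kc1.
White is in check but has 3 legal moves → neither.

neither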